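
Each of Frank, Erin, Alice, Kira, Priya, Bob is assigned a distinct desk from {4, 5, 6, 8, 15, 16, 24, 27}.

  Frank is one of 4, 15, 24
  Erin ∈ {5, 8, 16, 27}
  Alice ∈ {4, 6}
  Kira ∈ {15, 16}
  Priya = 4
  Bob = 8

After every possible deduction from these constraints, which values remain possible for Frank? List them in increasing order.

15, 24

Priya must be 4 (only option left). Remove 4 from Frank, Alice.
Bob has just one choice, so Bob = 8. Eliminate 8 elsewhere: Erin.
Alice's domain is down to {6}, so Alice = 6.
No further eliminations apply; Frank can still be any of 15, 24.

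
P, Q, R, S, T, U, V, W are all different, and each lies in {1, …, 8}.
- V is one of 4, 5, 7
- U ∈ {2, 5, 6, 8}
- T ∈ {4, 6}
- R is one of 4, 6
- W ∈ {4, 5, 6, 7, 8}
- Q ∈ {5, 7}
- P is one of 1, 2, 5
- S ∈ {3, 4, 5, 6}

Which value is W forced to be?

The 8 variables draw from only 8 values {1, 2, 3, 4, 5, 6, 7, 8}, so each is used; only P can be 1, hence P = 1.
Among the 7 still-open variables, 2 fits only U (and all 7 values in {2, 3, 4, 5, 6, 7, 8} must be used), so U = 2.
Among the 6 still-open variables, 3 fits only S (and all 6 values in {3, 4, 5, 6, 7, 8} must be used), so S = 3.
Among the 5 still-open variables, 8 fits only W (and all 5 values in {4, 5, 6, 7, 8} must be used), so W = 8.

8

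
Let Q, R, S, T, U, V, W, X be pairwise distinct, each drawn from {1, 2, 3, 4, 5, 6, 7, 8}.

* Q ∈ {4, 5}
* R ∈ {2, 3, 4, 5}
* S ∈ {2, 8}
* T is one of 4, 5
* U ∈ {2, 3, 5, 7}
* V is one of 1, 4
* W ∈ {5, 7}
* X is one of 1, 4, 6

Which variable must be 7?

Among the 8 variables, 6 fits only X (and all 8 values in {1, 2, 3, 4, 5, 6, 7, 8} must be used), so X = 6.
Among the 7 still-open variables, 1 fits only V (and all 7 values in {1, 2, 3, 4, 5, 7, 8} must be used), so V = 1.
Among the 6 still-open variables, 8 fits only S (and all 6 values in {2, 3, 4, 5, 7, 8} must be used), so S = 8.
Q and T share exactly the 2 values {4, 5}; by pigeonhole those values go to them, so strike 4, 5 from R, U, W.
So 7 goes to W.

W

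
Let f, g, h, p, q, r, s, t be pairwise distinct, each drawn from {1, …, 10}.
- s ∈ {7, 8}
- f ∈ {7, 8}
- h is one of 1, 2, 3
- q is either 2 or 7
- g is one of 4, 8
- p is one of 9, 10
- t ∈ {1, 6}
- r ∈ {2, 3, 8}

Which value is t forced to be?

6

The 2 variables f and s are confined to {7, 8}, which locks those values in; drop them from g, q, r.
That leaves g = 4.
That leaves q = 2. Eliminate 2 elsewhere: h, r.
r's domain is down to {3}, so r = 3. Eliminate 3 elsewhere: h.
h has just one choice, so h = 1. Strike 1 from t.
So t = 6.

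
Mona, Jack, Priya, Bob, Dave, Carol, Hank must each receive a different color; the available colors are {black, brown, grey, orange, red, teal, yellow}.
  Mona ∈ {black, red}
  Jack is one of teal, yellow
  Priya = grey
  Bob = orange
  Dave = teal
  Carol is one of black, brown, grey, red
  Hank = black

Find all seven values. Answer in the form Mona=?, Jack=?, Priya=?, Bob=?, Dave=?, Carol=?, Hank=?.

Priya's domain is down to {grey}, so Priya = grey. So Carol can't be grey.
Bob's domain is down to {orange}, so Bob = orange.
That leaves Dave = teal. Eliminate teal elsewhere: Jack.
That leaves Hank = black. Strike black from Mona, Carol.
Mona must be red (only option left). So Carol can't be red.
Jack has just one choice, so Jack = yellow.
That leaves Carol = brown.

Mona=red, Jack=yellow, Priya=grey, Bob=orange, Dave=teal, Carol=brown, Hank=black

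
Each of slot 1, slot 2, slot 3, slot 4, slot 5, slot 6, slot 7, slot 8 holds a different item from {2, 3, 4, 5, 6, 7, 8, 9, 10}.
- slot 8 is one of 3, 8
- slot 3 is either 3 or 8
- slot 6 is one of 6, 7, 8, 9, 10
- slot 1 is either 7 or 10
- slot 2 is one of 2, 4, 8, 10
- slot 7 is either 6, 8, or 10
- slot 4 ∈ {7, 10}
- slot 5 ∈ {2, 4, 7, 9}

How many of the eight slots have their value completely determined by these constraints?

The 2 variables slot 1 and slot 4 are confined to {7, 10}, which locks those values in; drop them from slot 2, slot 5, slot 6, slot 7.
The 2 variables slot 3 and slot 8 are confined to {3, 8}, which locks those values in; drop them from slot 2, slot 6, slot 7.
That leaves slot 7 = 6. Remove 6 from slot 6.
That leaves slot 6 = 9. Strike 9 from slot 5.
Determined: slot 6=9, slot 7=6. The other slots each still have more than one consistent value. That makes 2.

2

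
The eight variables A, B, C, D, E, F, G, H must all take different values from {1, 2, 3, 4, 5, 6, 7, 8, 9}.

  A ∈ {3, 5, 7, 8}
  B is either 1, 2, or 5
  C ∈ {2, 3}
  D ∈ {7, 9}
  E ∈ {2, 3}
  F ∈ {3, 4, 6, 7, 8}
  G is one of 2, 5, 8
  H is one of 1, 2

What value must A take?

The 2 variables C and E are confined to {2, 3}, which locks those values in; drop them from A, B, F, G, H.
H's domain is down to {1}, so H = 1. So B can't be 1.
That leaves B = 5. So A, G can't be 5.
G's domain is down to {8}, so G = 8. Strike 8 from A, F.
So A = 7.

7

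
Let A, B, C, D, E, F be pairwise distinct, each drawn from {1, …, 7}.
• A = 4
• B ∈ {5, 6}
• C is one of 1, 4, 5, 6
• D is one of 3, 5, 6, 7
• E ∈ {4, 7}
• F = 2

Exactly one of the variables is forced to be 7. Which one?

E

A must be 4 (only option left). Remove 4 from C, E.
So 7 goes to E.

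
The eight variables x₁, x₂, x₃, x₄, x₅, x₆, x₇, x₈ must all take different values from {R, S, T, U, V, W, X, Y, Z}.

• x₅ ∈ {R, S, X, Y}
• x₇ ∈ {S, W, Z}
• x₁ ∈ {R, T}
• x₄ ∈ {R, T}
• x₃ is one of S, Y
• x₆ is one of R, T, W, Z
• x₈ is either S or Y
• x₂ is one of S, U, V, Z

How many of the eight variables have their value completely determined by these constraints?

x₁ and x₄ between them cover only {R, T} — a naked pair. Remove those values from x₅, x₆.
x₃ and x₈ share exactly the 2 values {S, Y}; by pigeonhole those values go to them, so strike S, Y from x₂, x₅, x₇.
That leaves x₅ = X.
x₆ and x₇ share exactly the 2 values {W, Z}; by pigeonhole those values go to them, so strike W, Z from x₂.
Determined: x₅=X. The other variables each still have more than one consistent value. That makes 1.

1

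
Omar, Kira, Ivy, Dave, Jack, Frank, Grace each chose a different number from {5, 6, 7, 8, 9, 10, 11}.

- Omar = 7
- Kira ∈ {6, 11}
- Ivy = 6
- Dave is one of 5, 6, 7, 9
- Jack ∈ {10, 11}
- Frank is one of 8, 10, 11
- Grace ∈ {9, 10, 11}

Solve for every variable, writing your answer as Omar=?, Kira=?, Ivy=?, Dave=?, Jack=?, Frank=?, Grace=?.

Omar must be 7 (only option left). Strike 7 from Dave.
Ivy must be 6 (only option left). Remove 6 from Kira, Dave.
Kira must be 11 (only option left). Eliminate 11 elsewhere: Jack, Frank, Grace.
Jack must be 10 (only option left). So Frank, Grace can't be 10.
Frank must be 8 (only option left).
Grace has just one choice, so Grace = 9. Strike 9 from Dave.
Dave has just one choice, so Dave = 5.

Omar=7, Kira=11, Ivy=6, Dave=5, Jack=10, Frank=8, Grace=9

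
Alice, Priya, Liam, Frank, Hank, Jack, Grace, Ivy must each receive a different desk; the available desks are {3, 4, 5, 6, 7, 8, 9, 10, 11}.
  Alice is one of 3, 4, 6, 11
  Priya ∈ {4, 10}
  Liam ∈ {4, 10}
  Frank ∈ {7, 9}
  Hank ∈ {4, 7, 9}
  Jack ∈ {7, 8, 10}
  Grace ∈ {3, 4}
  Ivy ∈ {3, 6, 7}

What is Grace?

Among the 8 variables, 8 fits only Jack (and all 8 values in {3, 4, 6, 7, 8, 9, 10, 11} must be used), so Jack = 8.
The 7 still-open variables draw from only 7 values {3, 4, 6, 7, 9, 10, 11}, so each is used; only Alice can be 11, hence Alice = 11.
The 6 still-open variables together cover exactly {3, 4, 6, 7, 9, 10} — 6 values for 6 variables — and 6 appears only in Ivy's list, so Ivy = 6.
The 5 still-open variables together cover exactly {3, 4, 7, 9, 10} — 5 values for 5 variables — and 3 appears only in Grace's list, so Grace = 3.

3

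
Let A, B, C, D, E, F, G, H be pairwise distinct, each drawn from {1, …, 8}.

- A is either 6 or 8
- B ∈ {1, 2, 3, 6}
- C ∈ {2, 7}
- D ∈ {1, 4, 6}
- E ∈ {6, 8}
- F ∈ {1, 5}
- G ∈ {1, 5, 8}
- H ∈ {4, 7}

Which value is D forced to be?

Among the 8 variables, 3 fits only B (and all 8 values in {1, 2, 3, 4, 5, 6, 7, 8} must be used), so B = 3.
The 7 still-open variables together cover exactly {1, 2, 4, 5, 6, 7, 8} — 7 values for 7 variables — and 2 appears only in C's list, so C = 2.
The 6 still-open variables together cover exactly {1, 4, 5, 6, 7, 8} — 6 values for 6 variables — and 7 appears only in H's list, so H = 7.
Among the 5 still-open variables, 4 fits only D (and all 5 values in {1, 4, 5, 6, 8} must be used), so D = 4.

4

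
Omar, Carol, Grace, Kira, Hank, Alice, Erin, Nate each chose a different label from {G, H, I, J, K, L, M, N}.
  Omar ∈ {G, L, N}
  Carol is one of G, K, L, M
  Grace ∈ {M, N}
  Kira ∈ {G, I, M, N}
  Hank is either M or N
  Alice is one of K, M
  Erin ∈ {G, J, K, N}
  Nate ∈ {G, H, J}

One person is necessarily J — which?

The 8 variables draw from only 8 values {G, H, I, J, K, L, M, N}, so each is used; only Nate can be H, hence Nate = H.
Among the 7 still-open variables, I fits only Kira (and all 7 values in {G, I, J, K, L, M, N} must be used), so Kira = I.
Among the 6 still-open variables, J fits only Erin (and all 6 values in {G, J, K, L, M, N} must be used), so Erin = J.

Erin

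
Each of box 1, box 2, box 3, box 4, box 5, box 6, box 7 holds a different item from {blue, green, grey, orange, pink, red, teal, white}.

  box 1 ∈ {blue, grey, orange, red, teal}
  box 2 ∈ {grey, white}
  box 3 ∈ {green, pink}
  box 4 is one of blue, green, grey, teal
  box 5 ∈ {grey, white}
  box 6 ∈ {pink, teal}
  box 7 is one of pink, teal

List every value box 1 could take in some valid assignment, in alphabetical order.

orange, red

The 2 variables box 2 and box 5 are confined to {grey, white}, which locks those values in; drop them from box 1, box 4.
box 6 and box 7 share exactly the 2 values {pink, teal}; by pigeonhole those values go to them, so strike pink, teal from box 1, box 3, box 4.
box 3 has just one choice, so box 3 = green. So box 4 can't be green.
box 4 has just one choice, so box 4 = blue. Strike blue from box 1.
No further eliminations apply; box 1 can still be any of orange, red.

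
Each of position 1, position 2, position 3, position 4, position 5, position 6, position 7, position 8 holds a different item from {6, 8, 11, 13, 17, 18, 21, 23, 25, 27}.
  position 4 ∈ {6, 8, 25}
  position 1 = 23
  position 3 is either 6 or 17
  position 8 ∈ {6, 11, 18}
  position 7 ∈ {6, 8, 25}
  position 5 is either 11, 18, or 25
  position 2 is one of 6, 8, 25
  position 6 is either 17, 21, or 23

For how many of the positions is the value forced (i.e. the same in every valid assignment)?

position 1's domain is down to {23}, so position 1 = 23. Eliminate 23 elsewhere: position 6.
The 7 still-open variables draw from only 7 values {6, 8, 11, 17, 18, 21, 25}, so each is used; only position 6 can be 21, hence position 6 = 21.
The 6 still-open variables draw from only 6 values {6, 8, 11, 17, 18, 25}, so each is used; only position 3 can be 17, hence position 3 = 17.
position 2, position 4, position 7 between them cover only {6, 8, 25} — a naked triple. Remove those values from position 5, position 8.
Determined: position 1=23, position 3=17, position 6=21. The other positions each still have more than one consistent value. That makes 3.

3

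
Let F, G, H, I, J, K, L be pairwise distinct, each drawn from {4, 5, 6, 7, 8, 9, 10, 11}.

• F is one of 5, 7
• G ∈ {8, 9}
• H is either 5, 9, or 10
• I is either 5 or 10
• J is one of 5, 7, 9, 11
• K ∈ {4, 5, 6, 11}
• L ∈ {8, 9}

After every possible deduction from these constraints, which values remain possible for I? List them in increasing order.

5, 10

G and L share exactly the 2 values {8, 9}; by pigeonhole those values go to them, so strike 8, 9 from H, J.
The 2 variables H and I are confined to {5, 10}, which locks those values in; drop them from F, J, K.
F has just one choice, so F = 7. Remove 7 from J.
That leaves J = 11. Remove 11 from K.
No further eliminations apply; I can still be any of 5, 10.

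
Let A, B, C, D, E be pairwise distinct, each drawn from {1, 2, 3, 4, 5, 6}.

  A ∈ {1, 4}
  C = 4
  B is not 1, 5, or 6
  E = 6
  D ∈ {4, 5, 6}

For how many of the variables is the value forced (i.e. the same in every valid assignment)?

C's domain is down to {4}, so C = 4. Eliminate 4 elsewhere: A, B, D.
E has just one choice, so E = 6. Eliminate 6 elsewhere: D.
A's domain is down to {1}, so A = 1.
That leaves D = 5.
Determined: A=1, C=4, D=5, E=6. The other variables each still have more than one consistent value. That makes 4.

4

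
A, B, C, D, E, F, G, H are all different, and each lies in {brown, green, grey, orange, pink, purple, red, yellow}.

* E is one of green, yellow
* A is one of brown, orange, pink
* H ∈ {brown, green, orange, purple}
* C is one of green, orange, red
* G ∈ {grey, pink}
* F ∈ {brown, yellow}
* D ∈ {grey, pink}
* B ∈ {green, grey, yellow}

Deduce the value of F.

The 8 variables draw from only 8 values {brown, green, grey, orange, pink, purple, red, yellow}, so each is used; only H can be purple, hence H = purple.
The 7 still-open variables draw from only 7 values {brown, green, grey, orange, pink, red, yellow}, so each is used; only C can be red, hence C = red.
The 6 still-open variables together cover exactly {brown, green, grey, orange, pink, yellow} — 6 values for 6 variables — and orange appears only in A's list, so A = orange.
Among the 5 still-open variables, brown fits only F (and all 5 values in {brown, green, grey, pink, yellow} must be used), so F = brown.

brown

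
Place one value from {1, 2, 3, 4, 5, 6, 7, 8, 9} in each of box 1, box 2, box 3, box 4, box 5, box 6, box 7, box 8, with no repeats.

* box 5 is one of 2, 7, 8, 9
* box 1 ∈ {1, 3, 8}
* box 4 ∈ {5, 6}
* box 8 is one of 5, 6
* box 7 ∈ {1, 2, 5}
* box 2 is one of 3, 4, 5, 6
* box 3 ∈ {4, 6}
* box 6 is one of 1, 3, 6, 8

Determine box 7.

2

box 4 and box 8 between them cover only {5, 6} — a naked pair. Remove those values from box 2, box 3, box 6, box 7.
box 3 has just one choice, so box 3 = 4. Strike 4 from box 2.
That leaves box 2 = 3. Strike 3 from box 1, box 6.
The 2 variables box 1 and box 6 are confined to {1, 8}, which locks those values in; drop them from box 5, box 7.
So box 7 = 2.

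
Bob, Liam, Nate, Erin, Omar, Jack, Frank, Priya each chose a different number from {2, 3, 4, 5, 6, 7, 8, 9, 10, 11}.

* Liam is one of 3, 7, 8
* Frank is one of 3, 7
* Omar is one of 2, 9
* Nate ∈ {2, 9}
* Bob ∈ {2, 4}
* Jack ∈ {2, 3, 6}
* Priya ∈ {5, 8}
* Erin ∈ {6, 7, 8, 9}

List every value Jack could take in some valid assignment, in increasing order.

Among the 8 variables, 4 fits only Bob (and all 8 values in {2, 3, 4, 5, 6, 7, 8, 9} must be used), so Bob = 4.
The 7 still-open variables together cover exactly {2, 3, 5, 6, 7, 8, 9} — 7 values for 7 variables — and 5 appears only in Priya's list, so Priya = 5.
The 2 variables Nate and Omar are confined to {2, 9}, which locks those values in; drop them from Erin, Jack.
No further eliminations apply; Jack can still be any of 3, 6.

3, 6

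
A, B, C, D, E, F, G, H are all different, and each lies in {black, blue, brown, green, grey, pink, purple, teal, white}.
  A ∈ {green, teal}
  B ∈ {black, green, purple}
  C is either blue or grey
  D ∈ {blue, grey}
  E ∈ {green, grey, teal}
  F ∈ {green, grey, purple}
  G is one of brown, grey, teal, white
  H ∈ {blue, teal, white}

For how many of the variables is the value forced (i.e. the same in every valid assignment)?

The 8 variables draw from only 8 values {black, blue, brown, green, grey, purple, teal, white}, so each is used; only B can be black, hence B = black.
The 7 still-open variables draw from only 7 values {blue, brown, green, grey, purple, teal, white}, so each is used; only G can be brown, hence G = brown.
Among the 6 still-open variables, purple fits only F (and all 6 values in {blue, green, grey, purple, teal, white} must be used), so F = purple.
The 5 still-open variables together cover exactly {blue, green, grey, teal, white} — 5 values for 5 variables — and white appears only in H's list, so H = white.
The 2 variables C and D are confined to {blue, grey}, which locks those values in; drop them from E.
Determined: B=black, F=purple, G=brown, H=white. The other variables each still have more than one consistent value. That makes 4.

4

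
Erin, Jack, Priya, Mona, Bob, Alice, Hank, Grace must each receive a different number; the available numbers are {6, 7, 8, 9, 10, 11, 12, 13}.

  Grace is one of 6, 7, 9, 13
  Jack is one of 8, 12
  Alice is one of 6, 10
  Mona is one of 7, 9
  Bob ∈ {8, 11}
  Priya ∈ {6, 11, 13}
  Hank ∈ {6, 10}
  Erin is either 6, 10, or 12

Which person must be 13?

Alice and Hank between them cover only {6, 10} — a naked pair. Remove those values from Erin, Priya, Grace.
Erin's domain is down to {12}, so Erin = 12. Remove 12 from Jack.
Jack has just one choice, so Jack = 8. Strike 8 from Bob.
Bob's domain is down to {11}, so Bob = 11. Remove 11 from Priya.
So 13 goes to Priya.

Priya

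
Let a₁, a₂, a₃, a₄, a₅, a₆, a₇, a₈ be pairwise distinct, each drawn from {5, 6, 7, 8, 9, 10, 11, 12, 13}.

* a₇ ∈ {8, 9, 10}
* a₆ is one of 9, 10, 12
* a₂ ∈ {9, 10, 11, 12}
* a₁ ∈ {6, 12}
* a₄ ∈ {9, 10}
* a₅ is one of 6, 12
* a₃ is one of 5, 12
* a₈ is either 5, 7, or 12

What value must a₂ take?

11

The 8 variables draw from only 8 values {5, 6, 7, 8, 9, 10, 11, 12}, so each is used; only a₈ can be 7, hence a₈ = 7.
The 7 still-open variables draw from only 7 values {5, 6, 8, 9, 10, 11, 12}, so each is used; only a₃ can be 5, hence a₃ = 5.
The 6 still-open variables together cover exactly {6, 8, 9, 10, 11, 12} — 6 values for 6 variables — and 8 appears only in a₇'s list, so a₇ = 8.
Among the 5 still-open variables, 11 fits only a₂ (and all 5 values in {6, 9, 10, 11, 12} must be used), so a₂ = 11.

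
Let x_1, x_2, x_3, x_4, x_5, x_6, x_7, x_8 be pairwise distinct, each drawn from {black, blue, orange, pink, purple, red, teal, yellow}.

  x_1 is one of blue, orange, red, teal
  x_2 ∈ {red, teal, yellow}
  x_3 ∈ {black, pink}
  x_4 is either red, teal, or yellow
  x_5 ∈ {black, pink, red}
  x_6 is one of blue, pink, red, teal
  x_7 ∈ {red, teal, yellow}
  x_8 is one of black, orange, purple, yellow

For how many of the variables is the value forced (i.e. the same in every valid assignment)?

3

The 8 variables draw from only 8 values {black, blue, orange, pink, purple, red, teal, yellow}, so each is used; only x_8 can be purple, hence x_8 = purple.
Among the 7 still-open variables, orange fits only x_1 (and all 7 values in {black, blue, orange, pink, red, teal, yellow} must be used), so x_1 = orange.
Among the 6 still-open variables, blue fits only x_6 (and all 6 values in {black, blue, pink, red, teal, yellow} must be used), so x_6 = blue.
The 3 variables x_2, x_4, x_7 are confined to {red, teal, yellow}, which locks those values in; drop them from x_5.
Determined: x_1=orange, x_6=blue, x_8=purple. The other variables each still have more than one consistent value. That makes 3.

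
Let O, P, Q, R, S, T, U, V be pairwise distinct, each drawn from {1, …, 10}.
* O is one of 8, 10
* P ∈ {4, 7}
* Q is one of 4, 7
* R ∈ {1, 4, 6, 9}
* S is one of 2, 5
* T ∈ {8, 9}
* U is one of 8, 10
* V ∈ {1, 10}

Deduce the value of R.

O and U between them cover only {8, 10} — a naked pair. Remove those values from T, V.
T's domain is down to {9}, so T = 9. Remove 9 from R.
V has just one choice, so V = 1. Strike 1 from R.
The 2 variables P and Q are confined to {4, 7}, which locks those values in; drop them from R.
So R = 6.

6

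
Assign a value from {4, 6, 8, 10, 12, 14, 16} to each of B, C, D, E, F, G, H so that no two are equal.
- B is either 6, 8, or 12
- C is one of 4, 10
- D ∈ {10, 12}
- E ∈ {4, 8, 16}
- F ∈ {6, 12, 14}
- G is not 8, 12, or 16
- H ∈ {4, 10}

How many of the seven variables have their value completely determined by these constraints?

3

The 7 variables draw from only 7 values {4, 6, 8, 10, 12, 14, 16}, so each is used; only E can be 16, hence E = 16.
The 6 still-open variables draw from only 6 values {4, 6, 8, 10, 12, 14}, so each is used; only B can be 8, hence B = 8.
C and H share exactly the 2 values {4, 10}; by pigeonhole those values go to them, so strike 4, 10 from D, G.
That leaves D = 12. Remove 12 from F.
Determined: B=8, D=12, E=16. The other variables each still have more than one consistent value. That makes 3.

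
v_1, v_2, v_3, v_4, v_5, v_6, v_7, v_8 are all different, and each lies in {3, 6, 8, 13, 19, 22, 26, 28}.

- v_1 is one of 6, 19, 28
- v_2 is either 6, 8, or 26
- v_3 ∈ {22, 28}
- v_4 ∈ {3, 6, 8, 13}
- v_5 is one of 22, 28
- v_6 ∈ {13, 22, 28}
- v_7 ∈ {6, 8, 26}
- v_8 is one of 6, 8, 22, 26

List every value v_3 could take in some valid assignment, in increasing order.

The 8 variables together cover exactly {3, 6, 8, 13, 19, 22, 26, 28} — 8 values for 8 variables — and 3 appears only in v_4's list, so v_4 = 3.
Among the 7 still-open variables, 13 fits only v_6 (and all 7 values in {6, 8, 13, 19, 22, 26, 28} must be used), so v_6 = 13.
The 6 still-open variables draw from only 6 values {6, 8, 19, 22, 26, 28}, so each is used; only v_1 can be 19, hence v_1 = 19.
The 2 variables v_3 and v_5 are confined to {22, 28}, which locks those values in; drop them from v_8.
No further eliminations apply; v_3 can still be any of 22, 28.

22, 28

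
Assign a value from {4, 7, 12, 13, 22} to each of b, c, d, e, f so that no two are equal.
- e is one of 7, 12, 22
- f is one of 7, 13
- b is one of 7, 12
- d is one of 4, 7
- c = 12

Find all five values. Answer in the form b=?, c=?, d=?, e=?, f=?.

c's domain is down to {12}, so c = 12. So b, e can't be 12.
b's domain is down to {7}, so b = 7. Strike 7 from d, e, f.
d has just one choice, so d = 4.
e must be 22 (only option left).
f has just one choice, so f = 13.

b=7, c=12, d=4, e=22, f=13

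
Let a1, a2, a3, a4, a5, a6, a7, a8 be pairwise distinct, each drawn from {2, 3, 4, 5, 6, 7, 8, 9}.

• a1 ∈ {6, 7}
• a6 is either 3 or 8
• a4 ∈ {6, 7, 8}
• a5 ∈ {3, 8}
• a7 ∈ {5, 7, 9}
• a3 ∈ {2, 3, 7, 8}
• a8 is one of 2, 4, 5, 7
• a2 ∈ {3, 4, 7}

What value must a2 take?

4

The 8 variables together cover exactly {2, 3, 4, 5, 6, 7, 8, 9} — 8 values for 8 variables — and 9 appears only in a7's list, so a7 = 9.
The 7 still-open variables draw from only 7 values {2, 3, 4, 5, 6, 7, 8}, so each is used; only a8 can be 5, hence a8 = 5.
Among the 6 still-open variables, 2 fits only a3 (and all 6 values in {2, 3, 4, 6, 7, 8} must be used), so a3 = 2.
The 5 still-open variables draw from only 5 values {3, 4, 6, 7, 8}, so each is used; only a2 can be 4, hence a2 = 4.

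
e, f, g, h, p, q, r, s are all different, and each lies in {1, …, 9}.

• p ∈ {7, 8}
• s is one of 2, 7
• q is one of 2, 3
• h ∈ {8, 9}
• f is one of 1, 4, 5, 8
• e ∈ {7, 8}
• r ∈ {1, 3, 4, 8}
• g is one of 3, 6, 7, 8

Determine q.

The 2 variables e and p are confined to {7, 8}, which locks those values in; drop them from f, g, h, r, s.
h must be 9 (only option left).
s must be 2 (only option left). So q can't be 2.
So q = 3.

3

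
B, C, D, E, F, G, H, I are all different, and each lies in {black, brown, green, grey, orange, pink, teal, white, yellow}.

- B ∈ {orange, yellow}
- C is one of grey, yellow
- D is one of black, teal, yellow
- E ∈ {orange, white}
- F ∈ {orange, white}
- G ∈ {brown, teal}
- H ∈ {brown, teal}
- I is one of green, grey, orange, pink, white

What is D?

E and F between them cover only {orange, white} — a naked pair. Remove those values from B, I.
B's domain is down to {yellow}, so B = yellow. Eliminate yellow elsewhere: C, D.
C has just one choice, so C = grey. Remove grey from I.
G and H between them cover only {brown, teal} — a naked pair. Remove those values from D.
So D = black.

black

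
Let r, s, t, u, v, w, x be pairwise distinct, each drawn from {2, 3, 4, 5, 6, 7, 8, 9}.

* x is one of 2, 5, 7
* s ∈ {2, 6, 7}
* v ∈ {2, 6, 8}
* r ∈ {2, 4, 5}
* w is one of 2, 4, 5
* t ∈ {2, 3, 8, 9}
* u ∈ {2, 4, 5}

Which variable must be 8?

v

r, u, w share exactly the 3 values {2, 4, 5}; by pigeonhole those values go to them, so strike 2, 4, 5 from s, t, v, x.
x must be 7 (only option left). Eliminate 7 elsewhere: s.
s has just one choice, so s = 6. Eliminate 6 elsewhere: v.
So 8 goes to v.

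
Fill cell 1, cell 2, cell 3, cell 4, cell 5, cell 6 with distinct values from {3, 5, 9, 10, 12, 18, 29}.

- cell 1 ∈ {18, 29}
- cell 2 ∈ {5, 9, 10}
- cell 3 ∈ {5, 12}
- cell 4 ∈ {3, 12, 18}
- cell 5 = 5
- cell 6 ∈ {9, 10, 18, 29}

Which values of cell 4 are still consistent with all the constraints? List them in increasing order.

3, 18

cell 5's domain is down to {5}, so cell 5 = 5. So cell 2, cell 3 can't be 5.
cell 3 must be 12 (only option left). So cell 4 can't be 12.
No further eliminations apply; cell 4 can still be any of 3, 18.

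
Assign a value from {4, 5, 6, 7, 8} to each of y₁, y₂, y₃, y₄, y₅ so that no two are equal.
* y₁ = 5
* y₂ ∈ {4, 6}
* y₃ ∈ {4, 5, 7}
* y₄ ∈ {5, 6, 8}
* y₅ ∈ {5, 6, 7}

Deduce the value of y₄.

y₁ has just one choice, so y₁ = 5. So y₃, y₄, y₅ can't be 5.
The 4 still-open variables draw from only 4 values {4, 6, 7, 8}, so each is used; only y₄ can be 8, hence y₄ = 8.

8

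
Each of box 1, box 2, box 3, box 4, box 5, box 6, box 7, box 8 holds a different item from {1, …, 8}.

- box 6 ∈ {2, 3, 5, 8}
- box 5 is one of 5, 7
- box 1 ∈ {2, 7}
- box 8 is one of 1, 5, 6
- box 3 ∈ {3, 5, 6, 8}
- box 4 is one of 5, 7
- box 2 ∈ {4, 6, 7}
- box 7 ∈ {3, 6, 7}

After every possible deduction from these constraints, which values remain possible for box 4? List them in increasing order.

5, 7

Among the 8 variables, 1 fits only box 8 (and all 8 values in {1, 2, 3, 4, 5, 6, 7, 8} must be used), so box 8 = 1.
The 7 still-open variables draw from only 7 values {2, 3, 4, 5, 6, 7, 8}, so each is used; only box 2 can be 4, hence box 2 = 4.
The 2 variables box 4 and box 5 are confined to {5, 7}, which locks those values in; drop them from box 1, box 3, box 6, box 7.
That leaves box 1 = 2. Strike 2 from box 6.
No further eliminations apply; box 4 can still be any of 5, 7.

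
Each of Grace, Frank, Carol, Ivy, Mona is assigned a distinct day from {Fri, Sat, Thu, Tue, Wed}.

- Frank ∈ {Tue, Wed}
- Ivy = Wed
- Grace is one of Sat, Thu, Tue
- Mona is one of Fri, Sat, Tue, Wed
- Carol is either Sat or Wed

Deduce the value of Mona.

Ivy must be Wed (only option left). Remove Wed from Frank, Carol, Mona.
Frank must be Tue (only option left). Remove Tue from Grace, Mona.
Carol must be Sat (only option left). Eliminate Sat elsewhere: Grace, Mona.
So Mona = Fri.

Fri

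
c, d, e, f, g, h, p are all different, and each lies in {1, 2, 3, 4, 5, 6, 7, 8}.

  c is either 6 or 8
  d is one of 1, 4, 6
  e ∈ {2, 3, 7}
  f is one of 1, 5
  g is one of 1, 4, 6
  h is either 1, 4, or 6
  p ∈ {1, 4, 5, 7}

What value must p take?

The 3 variables d, g, h are confined to {1, 4, 6}, which locks those values in; drop them from c, f, p.
That leaves c = 8.
f must be 5 (only option left). So p can't be 5.
So p = 7.

7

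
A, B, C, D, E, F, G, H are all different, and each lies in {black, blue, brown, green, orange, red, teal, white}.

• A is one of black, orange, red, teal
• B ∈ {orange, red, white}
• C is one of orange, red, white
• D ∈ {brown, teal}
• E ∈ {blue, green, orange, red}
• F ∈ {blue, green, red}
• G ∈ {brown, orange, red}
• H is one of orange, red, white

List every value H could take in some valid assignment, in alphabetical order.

The 8 variables draw from only 8 values {black, blue, brown, green, orange, red, teal, white}, so each is used; only A can be black, hence A = black.
Among the 7 still-open variables, teal fits only D (and all 7 values in {blue, brown, green, orange, red, teal, white} must be used), so D = teal.
Among the 6 still-open variables, brown fits only G (and all 6 values in {blue, brown, green, orange, red, white} must be used), so G = brown.
B, C, H between them cover only {orange, red, white} — a naked triple. Remove those values from E, F.
No further eliminations apply; H can still be any of orange, red, white.

orange, red, white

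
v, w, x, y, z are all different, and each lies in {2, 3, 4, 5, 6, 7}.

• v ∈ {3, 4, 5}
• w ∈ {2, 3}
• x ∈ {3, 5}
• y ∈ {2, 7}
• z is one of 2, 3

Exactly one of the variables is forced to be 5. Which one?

Among the 5 variables, 4 fits only v (and all 5 values in {2, 3, 4, 5, 7} must be used), so v = 4.
The 4 still-open variables together cover exactly {2, 3, 5, 7} — 4 values for 4 variables — and 5 appears only in x's list, so x = 5.

x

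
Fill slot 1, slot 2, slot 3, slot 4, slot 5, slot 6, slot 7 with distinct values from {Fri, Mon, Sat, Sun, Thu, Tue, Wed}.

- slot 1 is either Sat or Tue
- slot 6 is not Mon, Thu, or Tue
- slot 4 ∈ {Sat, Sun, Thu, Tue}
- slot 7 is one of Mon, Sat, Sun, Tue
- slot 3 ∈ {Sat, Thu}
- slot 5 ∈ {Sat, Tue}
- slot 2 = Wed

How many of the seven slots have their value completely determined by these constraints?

slot 2 must be Wed (only option left). So slot 6 can't be Wed.
The 6 still-open variables draw from only 6 values {Fri, Mon, Sat, Sun, Thu, Tue}, so each is used; only slot 6 can be Fri, hence slot 6 = Fri.
The 5 still-open variables draw from only 5 values {Mon, Sat, Sun, Thu, Tue}, so each is used; only slot 7 can be Mon, hence slot 7 = Mon.
The 4 still-open variables together cover exactly {Sat, Sun, Thu, Tue} — 4 values for 4 variables — and Sun appears only in slot 4's list, so slot 4 = Sun.
The 3 still-open variables draw from only 3 values {Sat, Thu, Tue}, so each is used; only slot 3 can be Thu, hence slot 3 = Thu.
Determined: slot 2=Wed, slot 3=Thu, slot 4=Sun, slot 6=Fri, slot 7=Mon. The other slots each still have more than one consistent value. That makes 5.

5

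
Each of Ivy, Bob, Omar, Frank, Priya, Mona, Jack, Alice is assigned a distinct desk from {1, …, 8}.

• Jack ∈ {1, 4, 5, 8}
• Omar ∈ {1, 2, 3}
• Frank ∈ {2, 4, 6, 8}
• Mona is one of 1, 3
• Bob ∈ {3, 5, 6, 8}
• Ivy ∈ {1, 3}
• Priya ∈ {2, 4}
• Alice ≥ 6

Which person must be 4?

The 8 variables together cover exactly {1, 2, 3, 4, 5, 6, 7, 8} — 8 values for 8 variables — and 7 appears only in Alice's list, so Alice = 7.
Ivy and Mona between them cover only {1, 3} — a naked pair. Remove those values from Bob, Omar, Jack.
Omar's domain is down to {2}, so Omar = 2. Strike 2 from Frank, Priya.
So 4 goes to Priya.

Priya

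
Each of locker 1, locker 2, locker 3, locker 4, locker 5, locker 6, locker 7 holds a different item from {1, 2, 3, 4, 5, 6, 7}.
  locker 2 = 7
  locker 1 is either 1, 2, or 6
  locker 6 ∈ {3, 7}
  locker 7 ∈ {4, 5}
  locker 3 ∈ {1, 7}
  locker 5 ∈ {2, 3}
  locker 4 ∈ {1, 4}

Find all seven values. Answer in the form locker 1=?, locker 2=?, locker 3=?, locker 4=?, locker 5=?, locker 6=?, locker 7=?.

locker 2 has just one choice, so locker 2 = 7. So locker 3, locker 6 can't be 7.
locker 3's domain is down to {1}, so locker 3 = 1. Eliminate 1 elsewhere: locker 1, locker 4.
locker 4 must be 4 (only option left). Eliminate 4 elsewhere: locker 7.
locker 6 must be 3 (only option left). Strike 3 from locker 5.
locker 7 must be 5 (only option left).
locker 5's domain is down to {2}, so locker 5 = 2. Strike 2 from locker 1.
locker 1's domain is down to {6}, so locker 1 = 6.

locker 1=6, locker 2=7, locker 3=1, locker 4=4, locker 5=2, locker 6=3, locker 7=5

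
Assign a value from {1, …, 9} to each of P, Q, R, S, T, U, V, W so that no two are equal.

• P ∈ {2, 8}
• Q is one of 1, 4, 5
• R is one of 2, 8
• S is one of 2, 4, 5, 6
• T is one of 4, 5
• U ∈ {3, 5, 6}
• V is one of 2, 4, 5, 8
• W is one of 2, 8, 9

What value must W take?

9

The 8 variables draw from only 8 values {1, 2, 3, 4, 5, 6, 8, 9}, so each is used; only Q can be 1, hence Q = 1.
Among the 7 still-open variables, 3 fits only U (and all 7 values in {2, 3, 4, 5, 6, 8, 9} must be used), so U = 3.
Among the 6 still-open variables, 6 fits only S (and all 6 values in {2, 4, 5, 6, 8, 9} must be used), so S = 6.
The 5 still-open variables together cover exactly {2, 4, 5, 8, 9} — 5 values for 5 variables — and 9 appears only in W's list, so W = 9.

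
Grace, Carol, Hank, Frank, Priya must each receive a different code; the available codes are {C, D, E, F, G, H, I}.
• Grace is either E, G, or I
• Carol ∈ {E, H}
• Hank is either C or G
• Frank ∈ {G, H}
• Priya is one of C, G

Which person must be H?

The 5 variables draw from only 5 values {C, E, G, H, I}, so each is used; only Grace can be I, hence Grace = I.
The 4 still-open variables draw from only 4 values {C, E, G, H}, so each is used; only Carol can be E, hence Carol = E.
The 3 still-open variables draw from only 3 values {C, G, H}, so each is used; only Frank can be H, hence Frank = H.

Frank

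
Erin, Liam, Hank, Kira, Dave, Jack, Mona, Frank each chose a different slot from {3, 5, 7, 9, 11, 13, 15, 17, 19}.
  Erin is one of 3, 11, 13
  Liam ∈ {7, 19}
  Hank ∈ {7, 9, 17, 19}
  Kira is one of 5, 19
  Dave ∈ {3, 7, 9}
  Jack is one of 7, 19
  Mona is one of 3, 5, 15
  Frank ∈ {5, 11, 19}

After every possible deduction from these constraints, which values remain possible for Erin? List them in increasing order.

3, 13

Liam and Jack between them cover only {7, 19} — a naked pair. Remove those values from Hank, Kira, Dave, Frank.
That leaves Kira = 5. Strike 5 from Mona, Frank.
Frank has just one choice, so Frank = 11. So Erin can't be 11.
No further eliminations apply; Erin can still be any of 3, 13.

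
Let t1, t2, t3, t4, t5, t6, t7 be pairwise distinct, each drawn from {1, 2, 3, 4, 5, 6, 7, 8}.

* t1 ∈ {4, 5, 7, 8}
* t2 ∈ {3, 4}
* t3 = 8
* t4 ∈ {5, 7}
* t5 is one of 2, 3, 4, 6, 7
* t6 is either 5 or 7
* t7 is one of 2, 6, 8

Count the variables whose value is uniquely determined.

t3 must be 8 (only option left). Eliminate 8 elsewhere: t1, t7.
t4 and t6 share exactly the 2 values {5, 7}; by pigeonhole those values go to them, so strike 5, 7 from t1, t5.
t1 must be 4 (only option left). So t2, t5 can't be 4.
That leaves t2 = 3. Eliminate 3 elsewhere: t5.
Determined: t1=4, t2=3, t3=8. The other variables each still have more than one consistent value. That makes 3.

3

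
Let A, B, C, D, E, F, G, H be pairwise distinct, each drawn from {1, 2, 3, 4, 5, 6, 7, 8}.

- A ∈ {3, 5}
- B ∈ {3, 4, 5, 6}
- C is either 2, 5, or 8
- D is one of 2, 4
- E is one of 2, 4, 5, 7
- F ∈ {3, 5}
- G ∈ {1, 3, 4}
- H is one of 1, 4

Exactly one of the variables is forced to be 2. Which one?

D

The 8 variables together cover exactly {1, 2, 3, 4, 5, 6, 7, 8} — 8 values for 8 variables — and 6 appears only in B's list, so B = 6.
Among the 7 still-open variables, 7 fits only E (and all 7 values in {1, 2, 3, 4, 5, 7, 8} must be used), so E = 7.
The 6 still-open variables draw from only 6 values {1, 2, 3, 4, 5, 8}, so each is used; only C can be 8, hence C = 8.
The 5 still-open variables together cover exactly {1, 2, 3, 4, 5} — 5 values for 5 variables — and 2 appears only in D's list, so D = 2.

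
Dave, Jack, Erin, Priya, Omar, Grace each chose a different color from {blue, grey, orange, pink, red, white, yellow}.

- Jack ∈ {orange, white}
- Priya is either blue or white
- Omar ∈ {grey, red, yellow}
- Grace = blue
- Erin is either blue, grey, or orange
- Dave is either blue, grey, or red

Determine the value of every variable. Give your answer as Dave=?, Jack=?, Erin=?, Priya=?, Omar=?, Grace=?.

Grace's domain is down to {blue}, so Grace = blue. So Dave, Erin, Priya can't be blue.
Priya must be white (only option left). So Jack can't be white.
Jack's domain is down to {orange}, so Jack = orange. Remove orange from Erin.
Erin's domain is down to {grey}, so Erin = grey. Strike grey from Dave, Omar.
Dave's domain is down to {red}, so Dave = red. Eliminate red elsewhere: Omar.
Omar's domain is down to {yellow}, so Omar = yellow.

Dave=red, Jack=orange, Erin=grey, Priya=white, Omar=yellow, Grace=blue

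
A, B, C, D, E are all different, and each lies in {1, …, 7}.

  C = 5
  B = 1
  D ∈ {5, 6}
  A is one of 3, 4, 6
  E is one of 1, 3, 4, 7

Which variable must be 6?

D

B has just one choice, so B = 1. Remove 1 from E.
That leaves C = 5. Eliminate 5 elsewhere: D.
So 6 goes to D.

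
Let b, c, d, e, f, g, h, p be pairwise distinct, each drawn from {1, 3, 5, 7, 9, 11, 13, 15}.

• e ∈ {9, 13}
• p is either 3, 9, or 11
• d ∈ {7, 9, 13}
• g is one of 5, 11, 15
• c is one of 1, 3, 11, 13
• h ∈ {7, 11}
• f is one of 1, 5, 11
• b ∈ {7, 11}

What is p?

3

Among the 8 variables, 15 fits only g (and all 8 values in {1, 3, 5, 7, 9, 11, 13, 15} must be used), so g = 15.
The 7 still-open variables draw from only 7 values {1, 3, 5, 7, 9, 11, 13}, so each is used; only f can be 5, hence f = 5.
Among the 6 still-open variables, 1 fits only c (and all 6 values in {1, 3, 7, 9, 11, 13} must be used), so c = 1.
The 5 still-open variables together cover exactly {3, 7, 9, 11, 13} — 5 values for 5 variables — and 3 appears only in p's list, so p = 3.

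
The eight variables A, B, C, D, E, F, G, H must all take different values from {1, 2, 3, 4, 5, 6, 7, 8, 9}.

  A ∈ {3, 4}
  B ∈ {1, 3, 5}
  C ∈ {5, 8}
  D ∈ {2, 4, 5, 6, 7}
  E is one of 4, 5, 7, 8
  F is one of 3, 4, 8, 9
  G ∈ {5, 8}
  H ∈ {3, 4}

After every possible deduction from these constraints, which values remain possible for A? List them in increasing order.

3, 4

The 2 variables A and H are confined to {3, 4}, which locks those values in; drop them from B, D, E, F.
C and G between them cover only {5, 8} — a naked pair. Remove those values from B, D, E, F.
That leaves B = 1.
E must be 7 (only option left). Eliminate 7 elsewhere: D.
F has just one choice, so F = 9.
No further eliminations apply; A can still be any of 3, 4.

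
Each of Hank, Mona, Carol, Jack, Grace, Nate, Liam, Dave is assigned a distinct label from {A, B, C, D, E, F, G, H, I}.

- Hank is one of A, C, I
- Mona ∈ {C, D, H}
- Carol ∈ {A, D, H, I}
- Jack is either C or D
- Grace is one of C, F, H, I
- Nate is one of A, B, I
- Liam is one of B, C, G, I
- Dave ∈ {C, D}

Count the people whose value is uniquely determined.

4

Among the 8 variables, F fits only Grace (and all 8 values in {A, B, C, D, F, G, H, I} must be used), so Grace = F.
The 7 still-open variables together cover exactly {A, B, C, D, G, H, I} — 7 values for 7 variables — and G appears only in Liam's list, so Liam = G.
Among the 6 still-open variables, B fits only Nate (and all 6 values in {A, B, C, D, H, I} must be used), so Nate = B.
Jack and Dave share exactly the 2 values {C, D}; by pigeonhole those values go to them, so strike C, D from Hank, Mona, Carol.
Mona must be H (only option left). Strike H from Carol.
Determined: Mona=H, Grace=F, Nate=B, Liam=G. The other people each still have more than one consistent value. That makes 4.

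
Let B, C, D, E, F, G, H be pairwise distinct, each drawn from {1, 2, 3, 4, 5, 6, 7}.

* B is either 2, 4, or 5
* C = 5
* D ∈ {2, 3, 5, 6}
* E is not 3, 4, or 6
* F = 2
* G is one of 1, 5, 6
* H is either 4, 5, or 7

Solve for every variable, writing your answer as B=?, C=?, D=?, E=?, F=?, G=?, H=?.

B=4, C=5, D=3, E=1, F=2, G=6, H=7

C's domain is down to {5}, so C = 5. Strike 5 from B, D, E, G, H.
F must be 2 (only option left). Eliminate 2 elsewhere: B, D, E.
B's domain is down to {4}, so B = 4. Strike 4 from H.
H's domain is down to {7}, so H = 7. So E can't be 7.
That leaves E = 1. Strike 1 from G.
G's domain is down to {6}, so G = 6. Strike 6 from D.
D's domain is down to {3}, so D = 3.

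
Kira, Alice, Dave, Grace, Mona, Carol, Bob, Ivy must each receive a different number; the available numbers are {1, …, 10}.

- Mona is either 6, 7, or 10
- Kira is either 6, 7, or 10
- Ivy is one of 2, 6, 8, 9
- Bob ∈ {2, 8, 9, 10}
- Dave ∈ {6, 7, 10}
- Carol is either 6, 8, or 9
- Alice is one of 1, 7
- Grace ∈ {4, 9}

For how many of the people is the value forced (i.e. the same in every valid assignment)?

Among the 8 variables, 1 fits only Alice (and all 8 values in {1, 2, 4, 6, 7, 8, 9, 10} must be used), so Alice = 1.
The 7 still-open variables together cover exactly {2, 4, 6, 7, 8, 9, 10} — 7 values for 7 variables — and 4 appears only in Grace's list, so Grace = 4.
The 3 variables Kira, Dave, Mona are confined to {6, 7, 10}, which locks those values in; drop them from Carol, Bob, Ivy.
Determined: Alice=1, Grace=4. The other people each still have more than one consistent value. That makes 2.

2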